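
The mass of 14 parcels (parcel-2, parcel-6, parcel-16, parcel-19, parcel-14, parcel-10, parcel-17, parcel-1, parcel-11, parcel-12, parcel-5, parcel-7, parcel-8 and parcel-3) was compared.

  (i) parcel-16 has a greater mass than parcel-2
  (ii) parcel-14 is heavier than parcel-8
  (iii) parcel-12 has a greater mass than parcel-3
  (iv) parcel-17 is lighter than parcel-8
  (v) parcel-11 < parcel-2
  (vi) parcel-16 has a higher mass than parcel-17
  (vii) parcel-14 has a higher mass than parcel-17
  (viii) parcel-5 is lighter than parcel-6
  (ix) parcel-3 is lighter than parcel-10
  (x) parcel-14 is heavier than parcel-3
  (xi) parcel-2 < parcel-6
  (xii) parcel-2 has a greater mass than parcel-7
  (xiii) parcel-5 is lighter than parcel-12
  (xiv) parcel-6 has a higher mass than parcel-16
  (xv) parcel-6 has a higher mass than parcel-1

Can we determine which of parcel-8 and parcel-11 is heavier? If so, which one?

undetermined

Following every chain through parcel-11: above parcel-11 we get parcel-2, parcel-16, parcel-6.
parcel-8 is not reached, and no chain runs the other way from parcel-8 to parcel-11.
So the given relations leave the order of parcel-11 and parcel-8 undetermined.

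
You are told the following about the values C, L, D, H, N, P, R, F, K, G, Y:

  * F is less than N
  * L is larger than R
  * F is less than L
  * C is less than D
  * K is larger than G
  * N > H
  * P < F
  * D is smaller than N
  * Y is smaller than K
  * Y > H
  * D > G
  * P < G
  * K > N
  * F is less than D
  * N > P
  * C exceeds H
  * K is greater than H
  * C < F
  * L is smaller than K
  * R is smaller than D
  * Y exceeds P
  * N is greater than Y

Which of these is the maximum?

K

P is not greatest since P < G; H is not greatest since H < C; C is not greatest since C < F; F is not greatest since F < L; R is not greatest since R < L; G is not greatest since G < K; D is not greatest since D < N; Y is not greatest since Y < K; N is not greatest since N < K; L is not greatest since L < K.
Only K has nothing above it, so K is the maximum.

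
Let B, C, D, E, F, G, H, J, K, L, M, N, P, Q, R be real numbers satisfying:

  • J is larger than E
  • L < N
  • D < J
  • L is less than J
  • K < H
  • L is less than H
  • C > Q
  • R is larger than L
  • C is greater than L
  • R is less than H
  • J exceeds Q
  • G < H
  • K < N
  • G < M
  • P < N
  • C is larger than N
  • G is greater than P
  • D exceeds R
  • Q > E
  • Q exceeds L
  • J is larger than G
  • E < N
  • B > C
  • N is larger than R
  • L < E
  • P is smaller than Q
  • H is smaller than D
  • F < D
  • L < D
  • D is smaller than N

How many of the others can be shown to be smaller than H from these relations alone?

5

Directly below H: K, L, R, G.
One step further: P (5 so far).
No other element is forced below H by the given relations, so the count is 5.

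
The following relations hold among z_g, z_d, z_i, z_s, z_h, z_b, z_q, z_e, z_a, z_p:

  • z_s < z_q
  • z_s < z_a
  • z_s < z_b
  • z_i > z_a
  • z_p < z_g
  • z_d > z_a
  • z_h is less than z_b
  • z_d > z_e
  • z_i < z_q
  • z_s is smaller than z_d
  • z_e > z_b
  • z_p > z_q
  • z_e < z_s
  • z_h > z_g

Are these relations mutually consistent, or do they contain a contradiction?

inconsistent

We have z_e < z_s stated directly, yet also z_s < z_a < z_i < z_q < z_p < z_g < z_h < z_b < z_e by chaining the others — so z_s < z_e. Contradiction.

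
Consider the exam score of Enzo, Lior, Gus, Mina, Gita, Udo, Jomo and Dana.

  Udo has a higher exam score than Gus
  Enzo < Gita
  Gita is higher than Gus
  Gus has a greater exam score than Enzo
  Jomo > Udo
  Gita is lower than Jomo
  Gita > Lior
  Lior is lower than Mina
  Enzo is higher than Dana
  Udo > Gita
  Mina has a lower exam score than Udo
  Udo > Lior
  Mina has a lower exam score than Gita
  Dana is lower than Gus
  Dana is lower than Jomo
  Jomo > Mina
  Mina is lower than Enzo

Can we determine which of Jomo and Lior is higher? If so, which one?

Jomo

Link the given pairs in sequence: Lior < Mina; Mina < Enzo; Enzo < Gus; Gus < Gita; Gita < Udo; Udo < Jomo.
Chaining these gives Lior < Mina < Enzo < Gus < Gita < Udo < Jomo.
So Jomo is higher.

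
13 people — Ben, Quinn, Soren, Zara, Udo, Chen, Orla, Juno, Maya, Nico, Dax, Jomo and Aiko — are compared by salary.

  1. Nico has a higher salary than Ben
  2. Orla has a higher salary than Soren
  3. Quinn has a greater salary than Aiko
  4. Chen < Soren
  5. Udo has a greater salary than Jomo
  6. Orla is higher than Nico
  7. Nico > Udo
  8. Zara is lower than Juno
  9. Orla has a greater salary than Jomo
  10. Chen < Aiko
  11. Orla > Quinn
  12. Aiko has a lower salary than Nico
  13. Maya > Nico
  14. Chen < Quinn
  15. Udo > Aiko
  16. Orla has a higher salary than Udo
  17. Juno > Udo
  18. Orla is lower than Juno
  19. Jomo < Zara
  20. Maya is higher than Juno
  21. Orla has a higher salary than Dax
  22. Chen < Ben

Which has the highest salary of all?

Maya

Dax is not greatest since Dax < Orla; Chen is not greatest since Chen < Soren; Aiko is not greatest since Aiko < Quinn; Jomo is not greatest since Jomo < Zara; Zara is not greatest since Zara < Juno; Quinn is not greatest since Quinn < Orla; Soren is not greatest since Soren < Orla; Udo is not greatest since Udo < Orla; Ben is not greatest since Ben < Nico; Nico is not greatest since Nico < Orla; Orla is not greatest since Orla < Juno; Juno is not greatest since Juno < Maya.
Only Maya has nothing above it, so Maya is the highest salary.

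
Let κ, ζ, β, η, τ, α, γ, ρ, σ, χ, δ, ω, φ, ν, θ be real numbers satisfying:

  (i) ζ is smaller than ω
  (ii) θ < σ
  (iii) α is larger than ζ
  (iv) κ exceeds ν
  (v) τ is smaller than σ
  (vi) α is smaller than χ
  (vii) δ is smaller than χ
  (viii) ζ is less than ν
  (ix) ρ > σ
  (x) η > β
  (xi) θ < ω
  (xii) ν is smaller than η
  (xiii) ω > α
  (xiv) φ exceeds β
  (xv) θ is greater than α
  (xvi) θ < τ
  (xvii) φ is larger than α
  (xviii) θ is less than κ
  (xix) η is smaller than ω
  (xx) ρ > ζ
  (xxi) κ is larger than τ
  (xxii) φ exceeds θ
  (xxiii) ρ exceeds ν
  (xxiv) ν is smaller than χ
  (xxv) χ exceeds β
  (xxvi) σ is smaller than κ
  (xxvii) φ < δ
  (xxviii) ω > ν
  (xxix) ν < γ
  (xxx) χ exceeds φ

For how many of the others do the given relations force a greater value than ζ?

13

The elements the relations force above ζ are α, ν, θ, η, γ, φ, τ, σ, δ, ω, ρ, χ, κ — no chain reaches any other.
That is 13.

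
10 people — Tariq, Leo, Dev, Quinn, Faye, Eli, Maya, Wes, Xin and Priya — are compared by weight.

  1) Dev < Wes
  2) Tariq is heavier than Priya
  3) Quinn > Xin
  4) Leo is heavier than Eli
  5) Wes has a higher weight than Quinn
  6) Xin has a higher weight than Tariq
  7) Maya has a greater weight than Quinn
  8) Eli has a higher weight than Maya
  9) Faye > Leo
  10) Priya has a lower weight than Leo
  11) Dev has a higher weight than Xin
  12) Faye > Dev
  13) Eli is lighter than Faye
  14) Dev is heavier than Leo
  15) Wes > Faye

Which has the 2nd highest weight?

Chaining the given pairs: Priya < Tariq < Xin < Quinn < Maya < Eli < Leo < Dev < Faye < Wes.
The 2nd largest is Faye.

Faye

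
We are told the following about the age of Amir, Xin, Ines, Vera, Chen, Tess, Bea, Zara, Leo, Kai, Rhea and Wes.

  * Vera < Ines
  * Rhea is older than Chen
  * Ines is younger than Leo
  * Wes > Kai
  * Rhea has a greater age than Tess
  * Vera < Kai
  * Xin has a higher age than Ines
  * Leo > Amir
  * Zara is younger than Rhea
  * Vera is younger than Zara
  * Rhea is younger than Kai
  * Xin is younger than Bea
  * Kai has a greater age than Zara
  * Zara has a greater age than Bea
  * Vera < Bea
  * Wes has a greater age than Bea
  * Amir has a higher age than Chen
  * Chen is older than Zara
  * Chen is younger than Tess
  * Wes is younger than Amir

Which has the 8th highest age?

Zara

Piecing the relations together gives one ordering: Vera < Ines < Xin < Bea < Zara < Chen < Tess < Rhea < Kai < Wes < Amir < Leo.
Counting 8 from the largest end gives Zara.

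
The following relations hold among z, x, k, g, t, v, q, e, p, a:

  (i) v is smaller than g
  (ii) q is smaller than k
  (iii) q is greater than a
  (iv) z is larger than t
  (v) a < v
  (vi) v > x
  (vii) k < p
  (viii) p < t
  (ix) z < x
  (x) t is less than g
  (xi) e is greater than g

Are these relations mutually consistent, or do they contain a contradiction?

The single ordering a < q < k < p < t < z < x < v < g < e satisfies every listed relation, so no contradiction arises.

consistent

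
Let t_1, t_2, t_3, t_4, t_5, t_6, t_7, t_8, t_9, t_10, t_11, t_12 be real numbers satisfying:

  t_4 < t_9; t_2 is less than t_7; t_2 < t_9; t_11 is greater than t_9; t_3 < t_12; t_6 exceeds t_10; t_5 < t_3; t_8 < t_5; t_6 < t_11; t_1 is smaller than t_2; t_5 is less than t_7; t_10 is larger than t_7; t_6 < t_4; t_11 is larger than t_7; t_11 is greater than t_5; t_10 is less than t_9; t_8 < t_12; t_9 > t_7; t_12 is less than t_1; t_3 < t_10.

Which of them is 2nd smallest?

Piecing the relations together gives one ordering: t_8 < t_5 < t_3 < t_12 < t_1 < t_2 < t_7 < t_10 < t_6 < t_4 < t_9 < t_11.
Counting 2 from the smallest end gives t_5.

t_5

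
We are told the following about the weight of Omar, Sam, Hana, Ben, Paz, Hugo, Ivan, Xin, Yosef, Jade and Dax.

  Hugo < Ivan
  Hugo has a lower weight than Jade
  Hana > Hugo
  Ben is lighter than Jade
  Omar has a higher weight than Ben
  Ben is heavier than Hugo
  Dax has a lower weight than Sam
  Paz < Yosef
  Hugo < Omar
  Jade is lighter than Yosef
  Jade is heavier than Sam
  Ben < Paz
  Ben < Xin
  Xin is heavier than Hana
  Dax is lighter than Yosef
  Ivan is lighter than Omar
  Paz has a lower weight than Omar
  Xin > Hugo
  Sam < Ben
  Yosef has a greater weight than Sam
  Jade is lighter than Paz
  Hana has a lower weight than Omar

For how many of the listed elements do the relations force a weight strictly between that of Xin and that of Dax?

2

The relations place Dax below Xin. An element lies strictly between them when it is forced above Dax and also forced below Xin.
Above Dax: {Sam, Ben, Jade, Paz, Yosef, Omar}. Below Xin: {Sam, Hugo, Hana, Ben}.
Intersection: {Sam, Ben} — 2.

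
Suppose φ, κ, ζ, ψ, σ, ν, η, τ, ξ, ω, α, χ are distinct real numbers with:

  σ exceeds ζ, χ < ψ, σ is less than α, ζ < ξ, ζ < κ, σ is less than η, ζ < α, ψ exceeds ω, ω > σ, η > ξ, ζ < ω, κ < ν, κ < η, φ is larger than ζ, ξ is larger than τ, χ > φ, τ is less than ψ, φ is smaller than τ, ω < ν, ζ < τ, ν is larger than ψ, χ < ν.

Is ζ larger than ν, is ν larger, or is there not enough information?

ν

Link the given pairs in sequence: ζ < φ; φ < χ; χ < ψ; ψ < ν.
Chaining these gives ζ < φ < χ < ψ < ν.
So ν is larger.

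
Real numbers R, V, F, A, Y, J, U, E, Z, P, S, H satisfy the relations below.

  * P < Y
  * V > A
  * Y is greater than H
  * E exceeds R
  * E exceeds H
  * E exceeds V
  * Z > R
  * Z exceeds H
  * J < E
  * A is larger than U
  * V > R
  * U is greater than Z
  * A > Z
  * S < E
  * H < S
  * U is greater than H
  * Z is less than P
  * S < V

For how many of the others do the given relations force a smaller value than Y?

Directly below Y: H, P.
One step further: Z (3 so far).
One step further: R (4 so far).
No other element is forced below Y by the given relations, so the count is 4.

4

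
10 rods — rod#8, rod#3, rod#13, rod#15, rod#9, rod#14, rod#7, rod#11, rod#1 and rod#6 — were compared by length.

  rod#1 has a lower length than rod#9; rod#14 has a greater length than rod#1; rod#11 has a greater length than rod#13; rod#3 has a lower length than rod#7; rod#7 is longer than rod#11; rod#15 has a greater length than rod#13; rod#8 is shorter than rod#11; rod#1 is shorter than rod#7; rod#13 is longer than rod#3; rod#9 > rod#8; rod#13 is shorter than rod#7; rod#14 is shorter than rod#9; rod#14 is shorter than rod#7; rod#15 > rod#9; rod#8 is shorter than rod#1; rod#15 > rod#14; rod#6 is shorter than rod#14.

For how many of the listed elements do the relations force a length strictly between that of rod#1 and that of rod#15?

2

Chaining upward from rod#1 reaches: rod#14, rod#9, rod#7.
Chaining downward from rod#15 reaches: rod#8, rod#3, rod#6, rod#13, rod#14, rod#9.
Strictly between rod#1 and rod#15 are those in both lists: rod#14, rod#9 — 2 elements.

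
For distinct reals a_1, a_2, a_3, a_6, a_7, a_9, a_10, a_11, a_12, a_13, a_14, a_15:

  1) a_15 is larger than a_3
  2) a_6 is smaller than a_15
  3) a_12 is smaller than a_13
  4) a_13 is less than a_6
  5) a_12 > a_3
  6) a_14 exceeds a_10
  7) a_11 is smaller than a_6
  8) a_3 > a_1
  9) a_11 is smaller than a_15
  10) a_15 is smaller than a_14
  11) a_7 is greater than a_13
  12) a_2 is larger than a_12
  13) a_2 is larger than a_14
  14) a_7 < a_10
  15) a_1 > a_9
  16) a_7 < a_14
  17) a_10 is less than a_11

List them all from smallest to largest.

a_9 < a_1 < a_3 < a_12 < a_13 < a_7 < a_10 < a_11 < a_6 < a_15 < a_14 < a_2

Nothing is placed below a_9, so it is least; from there a_9 < a_1; a_1 < a_3; a_3 < a_12; a_12 < a_13; a_13 < a_7; a_7 < a_10; a_10 < a_11; a_11 < a_6; a_6 < a_15; a_15 < a_14; a_14 < a_2, each given directly.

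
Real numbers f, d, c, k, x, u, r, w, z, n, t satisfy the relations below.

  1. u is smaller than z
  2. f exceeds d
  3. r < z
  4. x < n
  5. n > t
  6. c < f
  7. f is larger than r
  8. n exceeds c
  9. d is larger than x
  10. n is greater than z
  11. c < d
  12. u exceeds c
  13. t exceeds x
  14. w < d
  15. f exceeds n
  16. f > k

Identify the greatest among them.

r is not greatest since r < z; c is not greatest since c < u; u is not greatest since u < z; x is not greatest since x < n; z is not greatest since z < n; t is not greatest since t < n; w is not greatest since w < d; n is not greatest since n < f; k is not greatest since k < f; d is not greatest since d < f.
Only f has nothing above it, so f is the greatest.

f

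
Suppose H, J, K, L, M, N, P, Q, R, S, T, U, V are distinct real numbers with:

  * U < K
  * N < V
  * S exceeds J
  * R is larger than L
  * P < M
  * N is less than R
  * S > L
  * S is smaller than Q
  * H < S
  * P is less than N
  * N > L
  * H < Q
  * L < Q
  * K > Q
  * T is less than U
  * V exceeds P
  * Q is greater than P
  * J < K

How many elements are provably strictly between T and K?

Chaining upward from T reaches: U.
Chaining downward from K reaches: J, P, H, L, S, Q, U.
Strictly between T and K are those in both lists: U — 1 element.

1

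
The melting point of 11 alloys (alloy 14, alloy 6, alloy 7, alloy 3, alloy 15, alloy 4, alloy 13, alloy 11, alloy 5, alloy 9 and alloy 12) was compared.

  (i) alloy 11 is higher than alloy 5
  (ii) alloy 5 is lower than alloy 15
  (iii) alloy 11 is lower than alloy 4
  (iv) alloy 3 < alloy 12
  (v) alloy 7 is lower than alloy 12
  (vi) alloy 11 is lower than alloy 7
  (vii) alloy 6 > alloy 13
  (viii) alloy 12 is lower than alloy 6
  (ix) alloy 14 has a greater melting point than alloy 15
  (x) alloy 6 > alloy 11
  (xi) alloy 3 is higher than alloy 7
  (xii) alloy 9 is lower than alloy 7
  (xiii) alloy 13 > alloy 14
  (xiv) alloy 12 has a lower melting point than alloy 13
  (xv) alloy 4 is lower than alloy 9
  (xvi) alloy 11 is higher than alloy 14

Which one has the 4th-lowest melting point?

Piecing the relations together gives one ordering: alloy 5 < alloy 15 < alloy 14 < alloy 11 < alloy 4 < alloy 9 < alloy 7 < alloy 3 < alloy 12 < alloy 13 < alloy 6.
The 4th smallest is alloy 11.

alloy 11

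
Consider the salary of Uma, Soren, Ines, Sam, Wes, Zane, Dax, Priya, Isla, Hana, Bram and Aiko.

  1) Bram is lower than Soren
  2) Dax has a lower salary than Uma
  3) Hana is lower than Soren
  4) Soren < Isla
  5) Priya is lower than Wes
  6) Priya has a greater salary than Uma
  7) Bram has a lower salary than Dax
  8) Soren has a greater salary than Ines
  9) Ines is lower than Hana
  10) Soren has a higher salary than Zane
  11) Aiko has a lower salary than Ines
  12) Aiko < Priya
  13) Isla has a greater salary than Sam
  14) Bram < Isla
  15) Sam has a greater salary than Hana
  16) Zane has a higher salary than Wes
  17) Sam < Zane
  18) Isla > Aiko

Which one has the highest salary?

Bram is not greatest since Bram < Dax; Dax is not greatest since Dax < Uma; Uma is not greatest since Uma < Priya; Aiko is not greatest since Aiko < Priya; Priya is not greatest since Priya < Wes; Wes is not greatest since Wes < Zane; Ines is not greatest since Ines < Hana; Hana is not greatest since Hana < Soren; Sam is not greatest since Sam < Zane; Zane is not greatest since Zane < Soren; Soren is not greatest since Soren < Isla.
Only Isla has nothing above it, so Isla is the highest salary.

Isla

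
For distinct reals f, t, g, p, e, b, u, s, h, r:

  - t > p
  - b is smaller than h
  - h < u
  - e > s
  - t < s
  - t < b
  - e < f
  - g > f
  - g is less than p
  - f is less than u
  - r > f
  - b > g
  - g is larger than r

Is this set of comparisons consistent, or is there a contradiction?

inconsistent

Chaining the given relations yields s < e < f < r < g < p < t, so s < t. But one relation states t < s. These cannot both hold.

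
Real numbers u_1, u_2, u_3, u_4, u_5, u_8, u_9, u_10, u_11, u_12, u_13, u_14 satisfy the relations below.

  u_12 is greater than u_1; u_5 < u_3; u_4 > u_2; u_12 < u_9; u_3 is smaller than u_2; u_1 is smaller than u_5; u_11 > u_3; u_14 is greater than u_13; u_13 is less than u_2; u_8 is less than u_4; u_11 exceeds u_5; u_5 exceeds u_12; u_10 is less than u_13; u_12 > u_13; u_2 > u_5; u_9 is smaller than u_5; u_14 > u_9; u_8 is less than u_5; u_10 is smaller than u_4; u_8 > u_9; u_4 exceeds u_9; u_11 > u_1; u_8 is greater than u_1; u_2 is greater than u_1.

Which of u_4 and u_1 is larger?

u_4

The relevant relations are u_1 < u_12; u_12 < u_9; u_9 < u_8; u_8 < u_5; u_5 < u_3; u_3 < u_2; u_2 < u_4.
Together: u_1 < u_12 < u_9 < u_8 < u_5 < u_3 < u_2 < u_4.
So u_1 < u_4; u_4 is the larger of the two.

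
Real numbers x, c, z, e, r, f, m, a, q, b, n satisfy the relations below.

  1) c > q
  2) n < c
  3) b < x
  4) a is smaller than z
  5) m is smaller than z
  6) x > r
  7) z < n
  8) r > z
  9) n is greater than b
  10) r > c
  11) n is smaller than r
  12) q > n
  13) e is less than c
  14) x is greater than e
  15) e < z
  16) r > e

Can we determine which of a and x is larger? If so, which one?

x

Following the relations from a: a < z < n < q < c < r < x.
So x is larger.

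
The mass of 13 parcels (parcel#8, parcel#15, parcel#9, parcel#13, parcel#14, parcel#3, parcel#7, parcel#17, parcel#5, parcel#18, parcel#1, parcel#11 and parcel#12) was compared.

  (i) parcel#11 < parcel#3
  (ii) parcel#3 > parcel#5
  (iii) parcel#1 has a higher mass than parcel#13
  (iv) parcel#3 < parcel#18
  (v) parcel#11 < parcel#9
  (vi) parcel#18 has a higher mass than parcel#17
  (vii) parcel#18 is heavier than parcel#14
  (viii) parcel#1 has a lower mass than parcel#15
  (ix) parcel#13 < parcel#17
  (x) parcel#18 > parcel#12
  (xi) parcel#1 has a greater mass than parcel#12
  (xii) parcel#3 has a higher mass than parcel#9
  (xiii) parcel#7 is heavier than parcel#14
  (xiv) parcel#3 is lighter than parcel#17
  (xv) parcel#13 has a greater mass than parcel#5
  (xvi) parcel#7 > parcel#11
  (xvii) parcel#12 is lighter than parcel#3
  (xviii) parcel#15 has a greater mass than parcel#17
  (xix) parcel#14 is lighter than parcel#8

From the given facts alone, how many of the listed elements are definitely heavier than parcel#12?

5

Directly above parcel#12: parcel#3, parcel#1, parcel#18.
One step further: parcel#17, parcel#15 (5 so far).
Nothing else is reachable above parcel#12; 5 in all.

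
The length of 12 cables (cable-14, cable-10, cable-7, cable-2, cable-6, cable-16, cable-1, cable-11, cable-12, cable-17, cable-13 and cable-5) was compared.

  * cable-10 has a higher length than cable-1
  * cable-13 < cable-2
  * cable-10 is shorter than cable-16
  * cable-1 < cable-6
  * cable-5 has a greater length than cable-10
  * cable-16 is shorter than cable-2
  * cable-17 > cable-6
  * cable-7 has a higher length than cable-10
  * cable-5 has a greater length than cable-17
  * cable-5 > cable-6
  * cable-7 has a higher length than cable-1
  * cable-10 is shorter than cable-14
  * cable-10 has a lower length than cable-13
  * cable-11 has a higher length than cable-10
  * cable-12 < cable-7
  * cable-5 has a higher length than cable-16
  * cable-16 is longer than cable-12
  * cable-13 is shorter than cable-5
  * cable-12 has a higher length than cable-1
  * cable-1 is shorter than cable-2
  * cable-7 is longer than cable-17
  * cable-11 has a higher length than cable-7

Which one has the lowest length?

cable-6 is not least since cable-1 < cable-6; cable-17 is not least since cable-6 < cable-17; cable-10 is not least since cable-1 < cable-10; cable-12 is not least since cable-1 < cable-12; cable-7 is not least since cable-1 < cable-7; cable-16 is not least since cable-12 < cable-16; cable-11 is not least since cable-10 < cable-11; cable-13 is not least since cable-10 < cable-13; cable-2 is not least since cable-13 < cable-2; cable-14 is not least since cable-10 < cable-14; cable-5 is not least since cable-17 < cable-5.
Only cable-1 has nothing below it, so cable-1 is the lowest length.

cable-1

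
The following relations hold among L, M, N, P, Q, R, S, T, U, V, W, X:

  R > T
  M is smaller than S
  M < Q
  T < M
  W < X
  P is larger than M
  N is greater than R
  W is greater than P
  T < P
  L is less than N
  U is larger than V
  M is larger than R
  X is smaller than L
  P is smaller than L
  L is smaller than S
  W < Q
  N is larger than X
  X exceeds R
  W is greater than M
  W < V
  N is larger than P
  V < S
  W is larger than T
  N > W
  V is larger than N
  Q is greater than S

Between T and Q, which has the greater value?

Following the relations from T: T < R < M < P < W < X < L < N < V < S < Q.
So T < Q; Q is the larger of the two.

Q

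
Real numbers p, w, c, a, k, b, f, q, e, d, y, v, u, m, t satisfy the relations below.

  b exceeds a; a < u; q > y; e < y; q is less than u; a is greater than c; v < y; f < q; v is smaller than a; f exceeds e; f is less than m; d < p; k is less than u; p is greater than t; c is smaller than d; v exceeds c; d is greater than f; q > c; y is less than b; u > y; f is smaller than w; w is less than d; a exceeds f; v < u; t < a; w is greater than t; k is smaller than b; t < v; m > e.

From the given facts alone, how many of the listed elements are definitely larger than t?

9

The elements the relations force above t are v, y, a, b, w, d, p, q, u — no chain reaches any other.
That is 9.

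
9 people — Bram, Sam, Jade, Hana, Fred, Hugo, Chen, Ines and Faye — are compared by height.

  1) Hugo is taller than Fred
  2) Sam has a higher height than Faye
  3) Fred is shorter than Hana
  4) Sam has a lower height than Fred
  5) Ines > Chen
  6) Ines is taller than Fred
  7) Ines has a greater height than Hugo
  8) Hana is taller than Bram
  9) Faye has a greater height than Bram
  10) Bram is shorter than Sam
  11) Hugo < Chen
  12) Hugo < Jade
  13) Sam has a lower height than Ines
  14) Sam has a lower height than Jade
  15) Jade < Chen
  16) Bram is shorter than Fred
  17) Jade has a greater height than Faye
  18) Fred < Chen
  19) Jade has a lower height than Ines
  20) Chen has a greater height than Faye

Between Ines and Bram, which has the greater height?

Bram < Faye and Faye < Sam give Bram < Sam.
With Sam < Fred: Bram < Faye < Sam < Fred.
Then Fred < Hugo extends the chain to Hugo.
Then Hugo < Jade extends the chain to Jade.
With Jade < Chen: Bram < Faye < Sam < Fred < Hugo < Jade < Chen.
Then Chen < Ines extends the chain to Ines.
So Bram < Ines; Ines is the taller of the two.

Ines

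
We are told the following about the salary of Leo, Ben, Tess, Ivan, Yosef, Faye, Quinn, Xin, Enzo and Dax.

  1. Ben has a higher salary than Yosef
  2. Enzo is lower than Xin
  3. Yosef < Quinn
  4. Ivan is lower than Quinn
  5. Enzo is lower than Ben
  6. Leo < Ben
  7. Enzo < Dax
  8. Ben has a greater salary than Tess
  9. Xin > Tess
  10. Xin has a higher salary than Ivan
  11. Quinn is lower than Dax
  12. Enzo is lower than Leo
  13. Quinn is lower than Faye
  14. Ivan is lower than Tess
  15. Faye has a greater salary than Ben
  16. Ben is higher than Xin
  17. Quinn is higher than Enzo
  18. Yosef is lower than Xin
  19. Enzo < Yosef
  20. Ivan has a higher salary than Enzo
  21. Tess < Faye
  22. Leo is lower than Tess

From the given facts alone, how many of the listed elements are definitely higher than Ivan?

6

The elements the relations force above Ivan are Tess, Quinn, Xin, Ben, Dax, Faye — no chain reaches any other.
That is 6.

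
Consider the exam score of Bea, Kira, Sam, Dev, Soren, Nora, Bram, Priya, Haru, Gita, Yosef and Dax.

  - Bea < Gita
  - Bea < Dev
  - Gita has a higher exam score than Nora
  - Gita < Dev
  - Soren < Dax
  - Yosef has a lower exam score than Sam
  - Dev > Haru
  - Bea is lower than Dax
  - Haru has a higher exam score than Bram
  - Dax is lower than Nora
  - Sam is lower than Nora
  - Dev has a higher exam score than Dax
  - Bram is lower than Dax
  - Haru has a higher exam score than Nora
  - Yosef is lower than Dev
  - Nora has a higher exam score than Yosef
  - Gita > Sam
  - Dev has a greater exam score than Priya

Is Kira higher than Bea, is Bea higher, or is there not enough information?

Following every chain through Bea: above Bea we get Dax, Nora, Haru, Gita, Dev.
Kira is not reached, and no chain runs the other way from Kira to Bea.
So the given relations leave the order of Bea and Kira undetermined.

undetermined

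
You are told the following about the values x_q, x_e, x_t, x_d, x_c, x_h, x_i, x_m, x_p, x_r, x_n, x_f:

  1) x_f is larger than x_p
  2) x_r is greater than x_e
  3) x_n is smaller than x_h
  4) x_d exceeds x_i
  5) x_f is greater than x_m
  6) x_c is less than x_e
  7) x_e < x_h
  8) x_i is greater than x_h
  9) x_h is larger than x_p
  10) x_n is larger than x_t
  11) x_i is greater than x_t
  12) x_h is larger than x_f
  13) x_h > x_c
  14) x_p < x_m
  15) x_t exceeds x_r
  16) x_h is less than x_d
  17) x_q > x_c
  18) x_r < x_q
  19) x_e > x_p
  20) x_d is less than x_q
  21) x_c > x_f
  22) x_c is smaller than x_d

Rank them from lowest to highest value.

x_p < x_m < x_f < x_c < x_e < x_r < x_t < x_n < x_h < x_i < x_d < x_q

Nothing is placed below x_p, so it is least; from there x_p < x_m; x_m < x_f; x_f < x_c; x_c < x_e; x_e < x_r; x_r < x_t; x_t < x_n; x_n < x_h; x_h < x_i; x_i < x_d; x_d < x_q, each given directly.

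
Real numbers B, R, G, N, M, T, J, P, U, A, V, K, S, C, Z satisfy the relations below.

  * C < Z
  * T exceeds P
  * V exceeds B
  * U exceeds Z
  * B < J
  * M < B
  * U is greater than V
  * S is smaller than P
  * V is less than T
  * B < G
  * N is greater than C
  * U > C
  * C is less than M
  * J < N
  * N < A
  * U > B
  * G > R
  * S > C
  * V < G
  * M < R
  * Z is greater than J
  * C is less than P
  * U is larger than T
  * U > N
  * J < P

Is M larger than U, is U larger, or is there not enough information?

U

M < B and B < J give M < J.
With J < N: M < B < J < N.
With N < U: M < B < J < N < U.
So U is larger.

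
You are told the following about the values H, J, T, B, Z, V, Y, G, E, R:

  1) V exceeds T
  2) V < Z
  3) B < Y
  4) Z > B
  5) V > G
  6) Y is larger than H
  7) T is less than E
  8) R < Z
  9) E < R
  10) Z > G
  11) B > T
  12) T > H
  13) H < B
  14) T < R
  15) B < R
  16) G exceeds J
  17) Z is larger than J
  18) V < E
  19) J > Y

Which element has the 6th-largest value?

J

Piecing the relations together gives one ordering: H < T < B < Y < J < G < V < E < R < Z.
Counting 6 from the largest end gives J.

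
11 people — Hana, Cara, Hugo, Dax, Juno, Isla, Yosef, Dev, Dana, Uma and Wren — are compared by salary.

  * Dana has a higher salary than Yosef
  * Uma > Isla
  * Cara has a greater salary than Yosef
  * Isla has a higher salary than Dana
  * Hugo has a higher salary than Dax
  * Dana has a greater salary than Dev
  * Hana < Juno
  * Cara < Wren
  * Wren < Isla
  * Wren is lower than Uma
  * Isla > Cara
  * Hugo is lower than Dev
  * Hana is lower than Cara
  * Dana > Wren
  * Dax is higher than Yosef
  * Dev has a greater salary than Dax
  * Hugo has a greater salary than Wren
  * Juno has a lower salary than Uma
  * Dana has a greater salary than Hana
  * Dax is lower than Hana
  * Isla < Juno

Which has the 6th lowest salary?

Hugo

Piecing the relations together gives one ordering: Yosef < Dax < Hana < Cara < Wren < Hugo < Dev < Dana < Isla < Juno < Uma.
Counting 6 from the smallest end gives Hugo.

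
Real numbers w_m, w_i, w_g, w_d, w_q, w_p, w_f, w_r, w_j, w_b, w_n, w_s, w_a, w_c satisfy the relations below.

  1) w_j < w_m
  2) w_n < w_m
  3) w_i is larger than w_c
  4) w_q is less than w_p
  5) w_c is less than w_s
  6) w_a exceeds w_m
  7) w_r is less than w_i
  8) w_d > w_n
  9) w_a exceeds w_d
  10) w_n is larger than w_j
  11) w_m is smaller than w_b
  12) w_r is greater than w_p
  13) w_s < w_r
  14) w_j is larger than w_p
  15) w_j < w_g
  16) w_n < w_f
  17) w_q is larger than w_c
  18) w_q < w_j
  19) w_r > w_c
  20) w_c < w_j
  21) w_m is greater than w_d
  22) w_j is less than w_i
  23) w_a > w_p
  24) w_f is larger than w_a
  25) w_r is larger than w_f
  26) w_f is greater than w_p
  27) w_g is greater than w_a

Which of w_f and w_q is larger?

w_f

Link the given pairs in sequence: w_q < w_p; w_p < w_j; w_j < w_n; w_n < w_d; w_d < w_m; w_m < w_a; w_a < w_f.
Together: w_q < w_p < w_j < w_n < w_d < w_m < w_a < w_f.
So w_q < w_f; w_f is the larger of the two.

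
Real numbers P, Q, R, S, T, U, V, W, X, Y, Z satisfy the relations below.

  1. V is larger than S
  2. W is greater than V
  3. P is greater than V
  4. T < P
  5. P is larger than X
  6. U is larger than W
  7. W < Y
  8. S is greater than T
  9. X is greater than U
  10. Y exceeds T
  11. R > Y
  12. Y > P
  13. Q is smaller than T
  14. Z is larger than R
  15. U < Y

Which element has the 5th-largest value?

X

Piecing the relations together gives one ordering: Q < T < S < V < W < U < X < P < Y < R < Z.
The 5th largest is X.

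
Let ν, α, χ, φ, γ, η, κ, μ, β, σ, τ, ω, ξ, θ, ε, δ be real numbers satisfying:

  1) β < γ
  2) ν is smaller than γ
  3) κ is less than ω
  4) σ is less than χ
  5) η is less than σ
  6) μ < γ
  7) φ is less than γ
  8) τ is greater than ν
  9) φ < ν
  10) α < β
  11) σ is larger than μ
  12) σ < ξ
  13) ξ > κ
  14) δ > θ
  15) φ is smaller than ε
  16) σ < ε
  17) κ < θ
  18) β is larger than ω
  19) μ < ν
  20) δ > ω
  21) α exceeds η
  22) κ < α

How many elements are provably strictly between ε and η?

Chaining upward from η reaches: α, σ, ξ, χ, β, γ.
Chaining downward from ε reaches: μ, σ, φ.
Strictly between η and ε are those in both lists: σ — 1 element.

1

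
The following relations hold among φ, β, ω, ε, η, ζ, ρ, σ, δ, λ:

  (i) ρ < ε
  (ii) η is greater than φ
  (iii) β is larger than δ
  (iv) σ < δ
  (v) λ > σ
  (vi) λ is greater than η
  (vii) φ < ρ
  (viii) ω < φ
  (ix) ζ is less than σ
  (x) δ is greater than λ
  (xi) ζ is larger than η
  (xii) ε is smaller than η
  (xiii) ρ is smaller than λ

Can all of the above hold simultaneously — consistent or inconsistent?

consistent

Every relation is compatible with ω < φ < ρ < ε < η < ζ < σ < λ < δ < β; the set is consistent.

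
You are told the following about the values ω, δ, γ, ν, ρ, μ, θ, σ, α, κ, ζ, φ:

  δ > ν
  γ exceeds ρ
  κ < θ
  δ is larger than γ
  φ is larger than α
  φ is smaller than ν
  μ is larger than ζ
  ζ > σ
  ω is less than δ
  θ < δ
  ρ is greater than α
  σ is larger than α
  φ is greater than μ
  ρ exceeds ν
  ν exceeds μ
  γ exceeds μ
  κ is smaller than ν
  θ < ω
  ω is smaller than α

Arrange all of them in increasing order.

Each adjacent pair is fixed by a given relation: κ < θ; θ < ω; ω < α; α < σ; σ < ζ; ζ < μ; μ < φ; φ < ν; ν < ρ; ρ < γ; γ < δ. Chaining them end to end gives the full order.

κ < θ < ω < α < σ < ζ < μ < φ < ν < ρ < γ < δ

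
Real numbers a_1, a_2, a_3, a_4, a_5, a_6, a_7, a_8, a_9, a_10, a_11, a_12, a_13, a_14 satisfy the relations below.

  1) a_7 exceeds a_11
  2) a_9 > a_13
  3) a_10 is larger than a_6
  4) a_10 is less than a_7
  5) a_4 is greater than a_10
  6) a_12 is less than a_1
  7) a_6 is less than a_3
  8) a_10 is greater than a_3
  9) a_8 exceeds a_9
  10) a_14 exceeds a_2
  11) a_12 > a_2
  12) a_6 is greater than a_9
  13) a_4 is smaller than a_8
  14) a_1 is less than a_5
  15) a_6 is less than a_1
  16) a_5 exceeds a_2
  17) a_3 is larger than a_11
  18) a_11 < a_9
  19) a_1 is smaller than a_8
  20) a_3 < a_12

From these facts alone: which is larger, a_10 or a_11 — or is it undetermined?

Link the given pairs in sequence: a_11 < a_9; a_9 < a_6; a_6 < a_3; a_3 < a_10.
Chaining these gives a_11 < a_9 < a_6 < a_3 < a_10.
So a_10 is larger.

a_10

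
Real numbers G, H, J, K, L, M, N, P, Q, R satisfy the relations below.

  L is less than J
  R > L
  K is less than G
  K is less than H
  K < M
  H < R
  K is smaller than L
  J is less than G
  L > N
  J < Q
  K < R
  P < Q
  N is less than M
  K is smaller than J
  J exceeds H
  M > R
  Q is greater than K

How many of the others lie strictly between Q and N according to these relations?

Chaining upward from N reaches: L, J, R, M, G.
Chaining downward from Q reaches: K, H, L, J, P.
Strictly between N and Q are those in both lists: L, J — 2 elements.

2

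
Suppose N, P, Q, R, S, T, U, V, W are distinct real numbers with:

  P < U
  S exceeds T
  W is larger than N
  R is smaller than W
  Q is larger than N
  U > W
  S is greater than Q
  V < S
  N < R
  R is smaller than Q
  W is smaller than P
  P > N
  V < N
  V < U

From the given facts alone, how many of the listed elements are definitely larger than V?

From V the given relations immediately reach N, S, U.
From those, R, W, Q, P — 7 in total.
Nothing else is reachable above V; 7 in all.

7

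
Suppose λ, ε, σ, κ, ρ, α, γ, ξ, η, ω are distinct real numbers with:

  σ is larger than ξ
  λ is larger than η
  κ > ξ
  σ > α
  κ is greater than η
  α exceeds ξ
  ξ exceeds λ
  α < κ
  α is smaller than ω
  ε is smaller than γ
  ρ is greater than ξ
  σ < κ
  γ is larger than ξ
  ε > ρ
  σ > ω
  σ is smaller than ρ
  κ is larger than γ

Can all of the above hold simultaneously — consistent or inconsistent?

consistent

Every relation is compatible with η < λ < ξ < α < ω < σ < ρ < ε < γ < κ; the set is consistent.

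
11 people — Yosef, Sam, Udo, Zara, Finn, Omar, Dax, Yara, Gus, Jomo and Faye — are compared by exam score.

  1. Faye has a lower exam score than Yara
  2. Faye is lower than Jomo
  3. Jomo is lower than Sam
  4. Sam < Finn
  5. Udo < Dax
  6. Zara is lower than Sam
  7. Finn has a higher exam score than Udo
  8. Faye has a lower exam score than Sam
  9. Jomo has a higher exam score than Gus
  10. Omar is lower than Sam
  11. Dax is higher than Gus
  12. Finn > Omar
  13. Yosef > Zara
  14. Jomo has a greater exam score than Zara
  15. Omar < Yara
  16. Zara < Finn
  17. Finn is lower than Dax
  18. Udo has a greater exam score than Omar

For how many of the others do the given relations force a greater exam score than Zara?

The elements the relations force above Zara are Yosef, Jomo, Sam, Finn, Dax — no chain reaches any other.
That is 5.

5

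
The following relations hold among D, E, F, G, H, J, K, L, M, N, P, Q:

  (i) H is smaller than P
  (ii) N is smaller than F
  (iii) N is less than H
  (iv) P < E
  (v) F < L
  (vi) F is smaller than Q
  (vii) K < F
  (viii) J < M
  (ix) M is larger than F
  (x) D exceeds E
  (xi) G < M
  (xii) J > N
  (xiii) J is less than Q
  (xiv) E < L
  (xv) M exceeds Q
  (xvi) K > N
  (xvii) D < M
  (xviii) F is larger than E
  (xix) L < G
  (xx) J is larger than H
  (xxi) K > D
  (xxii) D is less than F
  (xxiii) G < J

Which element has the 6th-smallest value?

K

Chaining the given pairs: N < H < P < E < D < K < F < L < G < J < Q < M.
The 6th smallest is K.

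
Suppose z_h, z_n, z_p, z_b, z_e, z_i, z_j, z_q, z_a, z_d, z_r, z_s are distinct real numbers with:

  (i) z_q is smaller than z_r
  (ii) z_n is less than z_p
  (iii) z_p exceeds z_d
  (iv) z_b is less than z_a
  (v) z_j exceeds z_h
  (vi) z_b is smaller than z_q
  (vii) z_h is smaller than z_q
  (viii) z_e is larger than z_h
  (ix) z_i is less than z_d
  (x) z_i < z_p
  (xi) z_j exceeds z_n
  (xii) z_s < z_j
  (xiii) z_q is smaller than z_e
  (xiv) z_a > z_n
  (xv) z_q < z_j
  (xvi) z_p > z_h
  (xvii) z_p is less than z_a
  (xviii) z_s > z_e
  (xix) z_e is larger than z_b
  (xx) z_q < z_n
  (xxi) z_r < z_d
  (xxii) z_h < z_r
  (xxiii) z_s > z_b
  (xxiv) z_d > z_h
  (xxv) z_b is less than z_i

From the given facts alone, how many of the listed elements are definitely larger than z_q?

Directly above z_q: z_e, z_r, z_n, z_j.
One step further: z_s, z_d, z_p, z_a (8 so far).
Nothing else is reachable above z_q; 8 in all.

8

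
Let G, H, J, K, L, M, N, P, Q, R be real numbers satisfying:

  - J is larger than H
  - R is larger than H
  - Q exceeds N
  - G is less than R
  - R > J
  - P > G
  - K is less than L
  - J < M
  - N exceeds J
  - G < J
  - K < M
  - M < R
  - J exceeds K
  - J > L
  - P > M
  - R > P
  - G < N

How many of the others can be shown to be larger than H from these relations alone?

6

The elements the relations force above H are J, N, M, P, Q, R — no chain reaches any other.
That is 6.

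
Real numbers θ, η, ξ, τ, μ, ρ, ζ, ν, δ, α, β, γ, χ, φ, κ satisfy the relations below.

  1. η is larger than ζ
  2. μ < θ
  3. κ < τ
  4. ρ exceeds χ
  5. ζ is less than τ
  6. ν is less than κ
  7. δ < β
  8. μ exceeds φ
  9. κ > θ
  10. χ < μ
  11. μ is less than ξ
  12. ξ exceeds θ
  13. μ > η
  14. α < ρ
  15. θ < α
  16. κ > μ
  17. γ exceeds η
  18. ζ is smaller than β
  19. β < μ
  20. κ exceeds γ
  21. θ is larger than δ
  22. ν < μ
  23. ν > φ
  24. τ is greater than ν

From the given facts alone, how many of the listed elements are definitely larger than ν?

7

The elements the relations force above ν are μ, θ, κ, α, ξ, τ, ρ — no chain reaches any other.
That is 7.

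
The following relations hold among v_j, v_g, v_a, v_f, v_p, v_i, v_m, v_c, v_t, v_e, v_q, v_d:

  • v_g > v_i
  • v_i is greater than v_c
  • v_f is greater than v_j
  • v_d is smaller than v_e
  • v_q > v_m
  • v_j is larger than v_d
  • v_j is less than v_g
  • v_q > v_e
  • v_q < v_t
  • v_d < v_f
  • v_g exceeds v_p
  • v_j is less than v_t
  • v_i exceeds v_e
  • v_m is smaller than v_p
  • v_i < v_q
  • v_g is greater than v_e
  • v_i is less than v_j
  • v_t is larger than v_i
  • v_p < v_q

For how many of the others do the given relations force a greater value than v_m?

4

The elements the relations force above v_m are v_p, v_g, v_q, v_t — no chain reaches any other.
That is 4.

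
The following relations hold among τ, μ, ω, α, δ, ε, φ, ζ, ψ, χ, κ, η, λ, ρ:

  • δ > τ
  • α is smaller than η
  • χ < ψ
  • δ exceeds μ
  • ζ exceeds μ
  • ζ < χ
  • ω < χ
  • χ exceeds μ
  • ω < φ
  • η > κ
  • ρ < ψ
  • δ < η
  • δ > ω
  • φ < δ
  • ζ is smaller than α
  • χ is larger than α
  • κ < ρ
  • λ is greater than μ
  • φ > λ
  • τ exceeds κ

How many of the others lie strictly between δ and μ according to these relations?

The relations place μ below δ. An element lies strictly between them when it is forced above μ and also forced below δ.
Above μ: {ζ, α, χ, λ, φ, η, ψ}. Below δ: {ω, κ, λ, φ, τ}.
Intersection: {λ, φ} — 2.

2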